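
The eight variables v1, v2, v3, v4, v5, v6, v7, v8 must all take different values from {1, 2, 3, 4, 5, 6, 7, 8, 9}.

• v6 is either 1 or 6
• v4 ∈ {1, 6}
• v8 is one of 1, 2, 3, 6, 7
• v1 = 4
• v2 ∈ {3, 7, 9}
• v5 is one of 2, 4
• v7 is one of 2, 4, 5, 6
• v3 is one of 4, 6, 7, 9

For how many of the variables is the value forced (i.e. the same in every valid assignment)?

v1's domain is down to {4}, so v1 = 4. Eliminate 4 elsewhere: v3, v5, v7.
v5's domain is down to {2}, so v5 = 2. So v7, v8 can't be 2.
The 6 still-open variables draw from only 6 values {1, 3, 5, 6, 7, 9}, so each is used; only v7 can be 5, hence v7 = 5.
The 2 variables v4 and v6 are confined to {1, 6}, which locks those values in; drop them from v3, v8.
Determined: v1=4, v5=2, v7=5. The other variables each still have more than one consistent value. That makes 3.

3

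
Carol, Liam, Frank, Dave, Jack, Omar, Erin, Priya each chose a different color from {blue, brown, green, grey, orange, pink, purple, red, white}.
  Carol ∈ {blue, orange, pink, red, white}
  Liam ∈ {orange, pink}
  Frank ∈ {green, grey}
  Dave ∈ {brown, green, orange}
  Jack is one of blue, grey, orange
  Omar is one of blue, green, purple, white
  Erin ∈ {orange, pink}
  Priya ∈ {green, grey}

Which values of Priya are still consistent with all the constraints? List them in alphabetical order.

Liam and Erin between them cover only {orange, pink} — a naked pair. Remove those values from Carol, Dave, Jack.
Frank and Priya between them cover only {green, grey} — a naked pair. Remove those values from Dave, Jack, Omar.
Dave has just one choice, so Dave = brown.
Jack's domain is down to {blue}, so Jack = blue. Eliminate blue elsewhere: Carol, Omar.
No further eliminations apply; Priya can still be any of green, grey.

green, grey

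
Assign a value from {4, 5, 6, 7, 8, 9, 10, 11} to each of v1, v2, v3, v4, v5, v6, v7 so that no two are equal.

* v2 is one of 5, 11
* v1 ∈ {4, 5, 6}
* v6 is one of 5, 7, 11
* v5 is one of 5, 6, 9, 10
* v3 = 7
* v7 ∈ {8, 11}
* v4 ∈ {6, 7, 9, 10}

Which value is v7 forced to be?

v3 must be 7 (only option left). Strike 7 from v4, v6.
v2 and v6 between them cover only {5, 11} — a naked pair. Remove those values from v1, v5, v7.
So v7 = 8.

8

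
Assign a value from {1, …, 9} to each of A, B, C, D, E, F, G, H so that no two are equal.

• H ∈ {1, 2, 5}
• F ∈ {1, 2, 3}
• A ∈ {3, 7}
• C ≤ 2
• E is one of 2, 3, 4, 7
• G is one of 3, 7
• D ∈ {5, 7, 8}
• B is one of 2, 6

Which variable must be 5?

H

The 8 variables draw from only 8 values {1, 2, 3, 4, 5, 6, 7, 8}, so each is used; only E can be 4, hence E = 4.
The 7 still-open variables together cover exactly {1, 2, 3, 5, 6, 7, 8} — 7 values for 7 variables — and 6 appears only in B's list, so B = 6.
The 6 still-open variables draw from only 6 values {1, 2, 3, 5, 7, 8}, so each is used; only D can be 8, hence D = 8.
Among the 5 still-open variables, 5 fits only H (and all 5 values in {1, 2, 3, 5, 7} must be used), so H = 5.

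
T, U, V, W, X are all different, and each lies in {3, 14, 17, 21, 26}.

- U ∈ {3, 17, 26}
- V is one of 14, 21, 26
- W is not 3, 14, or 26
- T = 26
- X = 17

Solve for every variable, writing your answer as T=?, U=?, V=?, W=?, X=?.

T has just one choice, so T = 26. So U, V can't be 26.
That leaves X = 17. Strike 17 from U, W.
U has just one choice, so U = 3.
That leaves W = 21. Eliminate 21 elsewhere: V.
V must be 14 (only option left).

T=26, U=3, V=14, W=21, X=17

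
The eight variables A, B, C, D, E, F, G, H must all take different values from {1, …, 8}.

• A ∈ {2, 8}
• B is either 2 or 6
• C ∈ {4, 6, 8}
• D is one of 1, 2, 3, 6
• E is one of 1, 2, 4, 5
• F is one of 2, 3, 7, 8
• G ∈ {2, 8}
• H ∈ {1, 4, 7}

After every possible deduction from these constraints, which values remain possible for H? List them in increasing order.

1, 7

The 8 variables together cover exactly {1, 2, 3, 4, 5, 6, 7, 8} — 8 values for 8 variables — and 5 appears only in E's list, so E = 5.
A and G between them cover only {2, 8} — a naked pair. Remove those values from B, C, D, F.
B must be 6 (only option left). Remove 6 from C, D.
C has just one choice, so C = 4. Eliminate 4 elsewhere: H.
No further eliminations apply; H can still be any of 1, 7.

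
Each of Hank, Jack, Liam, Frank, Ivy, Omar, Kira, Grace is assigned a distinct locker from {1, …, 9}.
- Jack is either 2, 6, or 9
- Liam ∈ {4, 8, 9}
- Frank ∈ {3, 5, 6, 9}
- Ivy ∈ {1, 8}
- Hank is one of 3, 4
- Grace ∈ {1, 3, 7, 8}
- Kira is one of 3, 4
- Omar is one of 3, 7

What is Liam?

Hank and Kira share exactly the 2 values {3, 4}; by pigeonhole those values go to them, so strike 3, 4 from Liam, Frank, Omar, Grace.
Omar has just one choice, so Omar = 7. Remove 7 from Grace.
Ivy and Grace share exactly the 2 values {1, 8}; by pigeonhole those values go to them, so strike 1, 8 from Liam.
So Liam = 9.

9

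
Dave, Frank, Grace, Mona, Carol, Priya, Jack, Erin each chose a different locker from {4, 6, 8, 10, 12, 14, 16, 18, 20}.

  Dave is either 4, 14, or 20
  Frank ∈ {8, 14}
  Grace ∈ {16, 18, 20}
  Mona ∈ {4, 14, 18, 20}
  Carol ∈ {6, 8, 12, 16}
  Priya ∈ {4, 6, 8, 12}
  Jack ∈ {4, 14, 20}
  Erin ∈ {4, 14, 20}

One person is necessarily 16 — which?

Grace

Dave, Jack, Erin share exactly the 3 values {4, 14, 20}; by pigeonhole those values go to them, so strike 4, 14, 20 from Frank, Grace, Mona, Priya.
Frank must be 8 (only option left). So Carol, Priya can't be 8.
Mona's domain is down to {18}, so Mona = 18. Remove 18 from Grace.
So 16 goes to Grace.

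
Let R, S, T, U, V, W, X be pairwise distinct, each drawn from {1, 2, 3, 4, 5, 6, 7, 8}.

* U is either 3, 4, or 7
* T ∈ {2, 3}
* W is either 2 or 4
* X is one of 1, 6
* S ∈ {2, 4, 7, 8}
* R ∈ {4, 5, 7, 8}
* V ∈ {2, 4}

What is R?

V and W between them cover only {2, 4} — a naked pair. Remove those values from R, S, T, U.
T's domain is down to {3}, so T = 3. Strike 3 from U.
U has just one choice, so U = 7. Remove 7 from R, S.
S must be 8 (only option left). Eliminate 8 elsewhere: R.
So R = 5.

5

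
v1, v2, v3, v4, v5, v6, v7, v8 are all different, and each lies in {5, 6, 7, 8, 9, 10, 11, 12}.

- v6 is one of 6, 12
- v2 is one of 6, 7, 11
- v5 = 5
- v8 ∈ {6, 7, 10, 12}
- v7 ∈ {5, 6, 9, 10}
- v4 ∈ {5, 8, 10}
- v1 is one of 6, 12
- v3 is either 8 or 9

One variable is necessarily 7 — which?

v5's domain is down to {5}, so v5 = 5. Eliminate 5 elsewhere: v4, v7.
Among the 7 still-open variables, 11 fits only v2 (and all 7 values in {6, 7, 8, 9, 10, 11, 12} must be used), so v2 = 11.
Among the 6 still-open variables, 7 fits only v8 (and all 6 values in {6, 7, 8, 9, 10, 12} must be used), so v8 = 7.

v8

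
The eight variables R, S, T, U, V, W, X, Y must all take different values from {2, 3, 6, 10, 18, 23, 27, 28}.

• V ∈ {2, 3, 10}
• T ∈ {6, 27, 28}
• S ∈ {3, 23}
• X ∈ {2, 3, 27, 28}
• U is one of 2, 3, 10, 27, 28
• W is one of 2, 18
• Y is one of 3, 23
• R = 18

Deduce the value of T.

R must be 18 (only option left). Strike 18 from W.
W has just one choice, so W = 2. Strike 2 from U, V, X.
Among the 6 still-open variables, 6 fits only T (and all 6 values in {3, 6, 10, 23, 27, 28} must be used), so T = 6.

6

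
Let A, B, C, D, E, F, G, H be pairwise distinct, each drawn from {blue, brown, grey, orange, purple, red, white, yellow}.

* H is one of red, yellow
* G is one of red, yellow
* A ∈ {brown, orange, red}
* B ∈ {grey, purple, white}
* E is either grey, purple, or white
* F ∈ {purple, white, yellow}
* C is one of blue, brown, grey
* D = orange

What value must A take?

D's domain is down to {orange}, so D = orange. So A can't be orange.
Among the 7 still-open variables, blue fits only C (and all 7 values in {blue, brown, grey, purple, red, white, yellow} must be used), so C = blue.
Among the 6 still-open variables, brown fits only A (and all 6 values in {brown, grey, purple, red, white, yellow} must be used), so A = brown.

brown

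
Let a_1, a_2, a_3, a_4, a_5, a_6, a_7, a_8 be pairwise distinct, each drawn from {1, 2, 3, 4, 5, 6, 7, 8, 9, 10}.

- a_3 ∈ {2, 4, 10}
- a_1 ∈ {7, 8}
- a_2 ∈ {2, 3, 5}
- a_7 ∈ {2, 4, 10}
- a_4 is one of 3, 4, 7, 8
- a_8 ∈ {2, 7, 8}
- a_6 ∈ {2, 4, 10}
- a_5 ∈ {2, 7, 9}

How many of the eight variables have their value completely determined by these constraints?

3

Among the 8 variables, 5 fits only a_2 (and all 8 values in {2, 3, 4, 5, 7, 8, 9, 10} must be used), so a_2 = 5.
The 7 still-open variables draw from only 7 values {2, 3, 4, 7, 8, 9, 10}, so each is used; only a_4 can be 3, hence a_4 = 3.
The 6 still-open variables draw from only 6 values {2, 4, 7, 8, 9, 10}, so each is used; only a_5 can be 9, hence a_5 = 9.
a_3, a_6, a_7 between them cover only {2, 4, 10} — a naked triple. Remove those values from a_8.
Determined: a_2=5, a_4=3, a_5=9. The other variables each still have more than one consistent value. That makes 3.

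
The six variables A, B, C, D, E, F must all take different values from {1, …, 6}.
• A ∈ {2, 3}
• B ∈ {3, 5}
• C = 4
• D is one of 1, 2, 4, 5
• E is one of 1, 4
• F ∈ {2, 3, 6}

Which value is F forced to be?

C must be 4 (only option left). Eliminate 4 elsewhere: D, E.
That leaves E = 1. So D can't be 1.
The 4 still-open variables together cover exactly {2, 3, 5, 6} — 4 values for 4 variables — and 6 appears only in F's list, so F = 6.

6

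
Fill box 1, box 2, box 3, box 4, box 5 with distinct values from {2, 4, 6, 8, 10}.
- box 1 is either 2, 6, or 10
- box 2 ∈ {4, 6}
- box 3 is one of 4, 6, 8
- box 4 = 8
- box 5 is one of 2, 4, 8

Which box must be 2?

box 4's domain is down to {8}, so box 4 = 8. Eliminate 8 elsewhere: box 3, box 5.
Among the 4 still-open variables, 10 fits only box 1 (and all 4 values in {2, 4, 6, 10} must be used), so box 1 = 10.
Among the 3 still-open variables, 2 fits only box 5 (and all 3 values in {2, 4, 6} must be used), so box 5 = 2.

box 5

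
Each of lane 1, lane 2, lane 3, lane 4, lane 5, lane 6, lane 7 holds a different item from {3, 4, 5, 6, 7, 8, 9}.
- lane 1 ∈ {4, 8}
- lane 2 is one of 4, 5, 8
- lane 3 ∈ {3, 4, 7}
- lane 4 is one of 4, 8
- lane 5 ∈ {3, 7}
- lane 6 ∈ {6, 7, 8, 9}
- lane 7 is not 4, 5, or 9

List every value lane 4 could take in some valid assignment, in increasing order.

The 7 variables draw from only 7 values {3, 4, 5, 6, 7, 8, 9}, so each is used; only lane 2 can be 5, hence lane 2 = 5.
The 6 still-open variables draw from only 6 values {3, 4, 6, 7, 8, 9}, so each is used; only lane 6 can be 9, hence lane 6 = 9.
Among the 5 still-open variables, 6 fits only lane 7 (and all 5 values in {3, 4, 6, 7, 8} must be used), so lane 7 = 6.
lane 1 and lane 4 between them cover only {4, 8} — a naked pair. Remove those values from lane 3.
No further eliminations apply; lane 4 can still be any of 4, 8.

4, 8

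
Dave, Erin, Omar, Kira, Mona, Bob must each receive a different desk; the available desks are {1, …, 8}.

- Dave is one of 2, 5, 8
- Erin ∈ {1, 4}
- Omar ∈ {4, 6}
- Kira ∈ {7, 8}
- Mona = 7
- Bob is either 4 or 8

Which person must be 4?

Bob

Mona's domain is down to {7}, so Mona = 7. Eliminate 7 elsewhere: Kira.
Kira must be 8 (only option left). Eliminate 8 elsewhere: Dave, Bob.
So 4 goes to Bob.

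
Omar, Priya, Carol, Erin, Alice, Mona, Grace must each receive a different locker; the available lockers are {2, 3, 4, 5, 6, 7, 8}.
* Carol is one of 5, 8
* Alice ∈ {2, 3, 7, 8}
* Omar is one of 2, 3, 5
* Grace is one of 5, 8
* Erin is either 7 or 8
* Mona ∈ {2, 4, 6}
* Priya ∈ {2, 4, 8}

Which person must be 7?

Among the 7 variables, 6 fits only Mona (and all 7 values in {2, 3, 4, 5, 6, 7, 8} must be used), so Mona = 6.
The 6 still-open variables draw from only 6 values {2, 3, 4, 5, 7, 8}, so each is used; only Priya can be 4, hence Priya = 4.
The 2 variables Carol and Grace are confined to {5, 8}, which locks those values in; drop them from Omar, Erin, Alice.
So 7 goes to Erin.

Erin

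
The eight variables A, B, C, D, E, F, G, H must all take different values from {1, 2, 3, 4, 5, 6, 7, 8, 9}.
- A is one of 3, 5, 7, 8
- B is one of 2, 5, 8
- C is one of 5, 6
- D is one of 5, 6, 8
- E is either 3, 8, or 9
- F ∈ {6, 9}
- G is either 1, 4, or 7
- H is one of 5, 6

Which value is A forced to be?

The 2 variables C and H are confined to {5, 6}, which locks those values in; drop them from A, B, D, F.
D must be 8 (only option left). Strike 8 from A, B, E.
F has just one choice, so F = 9. Strike 9 from E.
B must be 2 (only option left).
That leaves E = 3. Remove 3 from A.
So A = 7.

7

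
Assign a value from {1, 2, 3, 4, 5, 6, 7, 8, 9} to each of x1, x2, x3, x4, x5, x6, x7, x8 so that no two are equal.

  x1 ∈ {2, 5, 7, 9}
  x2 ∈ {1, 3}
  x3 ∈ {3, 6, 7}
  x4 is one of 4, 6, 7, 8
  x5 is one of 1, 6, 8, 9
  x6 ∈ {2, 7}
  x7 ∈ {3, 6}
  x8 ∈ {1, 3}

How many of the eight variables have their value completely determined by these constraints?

x2 and x8 share exactly the 2 values {1, 3}; by pigeonhole those values go to them, so strike 1, 3 from x3, x5, x7.
That leaves x7 = 6. Remove 6 from x3, x4, x5.
x3's domain is down to {7}, so x3 = 7. Strike 7 from x1, x4, x6.
That leaves x6 = 2. Strike 2 from x1.
Determined: x3=7, x6=2, x7=6. The other variables each still have more than one consistent value. That makes 3.

3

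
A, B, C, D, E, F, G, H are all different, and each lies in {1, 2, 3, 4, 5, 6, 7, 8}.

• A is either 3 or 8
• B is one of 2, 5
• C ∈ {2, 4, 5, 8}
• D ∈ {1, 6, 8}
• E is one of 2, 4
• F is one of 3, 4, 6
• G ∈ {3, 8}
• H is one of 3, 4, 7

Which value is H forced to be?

The 8 variables together cover exactly {1, 2, 3, 4, 5, 6, 7, 8} — 8 values for 8 variables — and 1 appears only in D's list, so D = 1.
The 7 still-open variables together cover exactly {2, 3, 4, 5, 6, 7, 8} — 7 values for 7 variables — and 6 appears only in F's list, so F = 6.
The 6 still-open variables together cover exactly {2, 3, 4, 5, 7, 8} — 6 values for 6 variables — and 7 appears only in H's list, so H = 7.

7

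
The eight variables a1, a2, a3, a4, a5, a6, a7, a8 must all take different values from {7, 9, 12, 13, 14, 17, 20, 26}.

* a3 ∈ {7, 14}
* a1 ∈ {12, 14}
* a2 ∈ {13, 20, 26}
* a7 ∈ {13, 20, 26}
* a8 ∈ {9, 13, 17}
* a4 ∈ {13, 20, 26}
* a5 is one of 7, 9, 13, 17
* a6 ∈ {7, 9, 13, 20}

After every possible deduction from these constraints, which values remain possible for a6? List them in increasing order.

The 8 variables together cover exactly {7, 9, 12, 13, 14, 17, 20, 26} — 8 values for 8 variables — and 12 appears only in a1's list, so a1 = 12.
Among the 7 still-open variables, 14 fits only a3 (and all 7 values in {7, 9, 13, 14, 17, 20, 26} must be used), so a3 = 14.
a2, a4, a7 share exactly the 3 values {13, 20, 26}; by pigeonhole those values go to them, so strike 13, 20, 26 from a5, a6, a8.
No further eliminations apply; a6 can still be any of 7, 9.

7, 9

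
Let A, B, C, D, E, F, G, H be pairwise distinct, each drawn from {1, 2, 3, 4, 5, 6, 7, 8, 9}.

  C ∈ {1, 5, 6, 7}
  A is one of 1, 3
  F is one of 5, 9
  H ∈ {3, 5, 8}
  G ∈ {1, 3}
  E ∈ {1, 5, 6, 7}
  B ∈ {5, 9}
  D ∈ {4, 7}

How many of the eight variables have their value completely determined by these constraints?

2

The 8 variables together cover exactly {1, 3, 4, 5, 6, 7, 8, 9} — 8 values for 8 variables — and 4 appears only in D's list, so D = 4.
The 7 still-open variables draw from only 7 values {1, 3, 5, 6, 7, 8, 9}, so each is used; only H can be 8, hence H = 8.
A and G between them cover only {1, 3} — a naked pair. Remove those values from C, E.
The 2 variables B and F are confined to {5, 9}, which locks those values in; drop them from C, E.
Determined: D=4, H=8. The other variables each still have more than one consistent value. That makes 2.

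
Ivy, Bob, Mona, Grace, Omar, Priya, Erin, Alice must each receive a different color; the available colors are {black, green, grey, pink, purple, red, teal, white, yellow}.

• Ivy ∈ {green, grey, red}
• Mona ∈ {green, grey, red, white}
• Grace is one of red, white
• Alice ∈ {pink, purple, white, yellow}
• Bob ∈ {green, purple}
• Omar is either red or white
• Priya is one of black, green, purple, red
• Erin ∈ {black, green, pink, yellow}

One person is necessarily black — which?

Grace and Omar share exactly the 2 values {red, white}; by pigeonhole those values go to them, so strike red, white from Ivy, Mona, Priya, Alice.
Ivy and Mona between them cover only {green, grey} — a naked pair. Remove those values from Bob, Priya, Erin.
Bob has just one choice, so Bob = purple. So Priya, Alice can't be purple.
So black goes to Priya.

Priya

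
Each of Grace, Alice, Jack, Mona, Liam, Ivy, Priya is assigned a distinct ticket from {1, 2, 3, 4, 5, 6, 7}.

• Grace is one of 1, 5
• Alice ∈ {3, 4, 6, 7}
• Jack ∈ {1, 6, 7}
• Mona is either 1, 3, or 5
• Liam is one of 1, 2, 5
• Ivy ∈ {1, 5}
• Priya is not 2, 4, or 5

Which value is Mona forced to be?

3

Among the 7 variables, 2 fits only Liam (and all 7 values in {1, 2, 3, 4, 5, 6, 7} must be used), so Liam = 2.
The 6 still-open variables together cover exactly {1, 3, 4, 5, 6, 7} — 6 values for 6 variables — and 4 appears only in Alice's list, so Alice = 4.
Grace and Ivy between them cover only {1, 5} — a naked pair. Remove those values from Jack, Mona, Priya.
So Mona = 3.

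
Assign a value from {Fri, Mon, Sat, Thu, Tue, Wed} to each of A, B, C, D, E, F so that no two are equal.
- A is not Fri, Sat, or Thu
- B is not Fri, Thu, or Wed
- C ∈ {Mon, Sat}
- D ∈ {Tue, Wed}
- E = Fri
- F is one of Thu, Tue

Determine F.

Thu

E must be Fri (only option left).
The 5 still-open variables draw from only 5 values {Mon, Sat, Thu, Tue, Wed}, so each is used; only F can be Thu, hence F = Thu.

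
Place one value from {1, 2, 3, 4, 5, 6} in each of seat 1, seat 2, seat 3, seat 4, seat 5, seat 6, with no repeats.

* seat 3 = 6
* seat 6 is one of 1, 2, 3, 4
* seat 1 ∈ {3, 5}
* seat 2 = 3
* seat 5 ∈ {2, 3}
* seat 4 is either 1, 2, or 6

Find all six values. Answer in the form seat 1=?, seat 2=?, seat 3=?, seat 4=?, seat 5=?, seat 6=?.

seat 2 must be 3 (only option left). So seat 1, seat 5, seat 6 can't be 3.
seat 3's domain is down to {6}, so seat 3 = 6. Remove 6 from seat 4.
seat 5 must be 2 (only option left). Strike 2 from seat 4, seat 6.
That leaves seat 1 = 5.
seat 4's domain is down to {1}, so seat 4 = 1. Remove 1 from seat 6.
seat 6's domain is down to {4}, so seat 6 = 4.

seat 1=5, seat 2=3, seat 3=6, seat 4=1, seat 5=2, seat 6=4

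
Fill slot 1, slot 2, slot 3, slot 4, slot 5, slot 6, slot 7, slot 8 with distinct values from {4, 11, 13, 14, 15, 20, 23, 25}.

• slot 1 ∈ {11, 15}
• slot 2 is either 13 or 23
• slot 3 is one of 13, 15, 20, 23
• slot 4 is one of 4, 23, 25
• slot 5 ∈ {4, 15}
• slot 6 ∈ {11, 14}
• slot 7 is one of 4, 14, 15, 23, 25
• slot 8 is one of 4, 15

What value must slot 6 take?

The 8 variables draw from only 8 values {4, 11, 13, 14, 15, 20, 23, 25}, so each is used; only slot 3 can be 20, hence slot 3 = 20.
The 7 still-open variables draw from only 7 values {4, 11, 13, 14, 15, 23, 25}, so each is used; only slot 2 can be 13, hence slot 2 = 13.
The 2 variables slot 5 and slot 8 are confined to {4, 15}, which locks those values in; drop them from slot 1, slot 4, slot 7.
slot 1 has just one choice, so slot 1 = 11. So slot 6 can't be 11.
So slot 6 = 14.

14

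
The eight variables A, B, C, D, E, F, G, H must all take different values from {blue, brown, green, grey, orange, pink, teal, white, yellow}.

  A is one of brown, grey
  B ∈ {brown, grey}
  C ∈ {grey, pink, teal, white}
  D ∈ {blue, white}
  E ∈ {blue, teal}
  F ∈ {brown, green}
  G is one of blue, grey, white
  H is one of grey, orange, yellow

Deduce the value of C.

The 2 variables A and B are confined to {brown, grey}, which locks those values in; drop them from C, F, G, H.
F has just one choice, so F = green.
D and G between them cover only {blue, white} — a naked pair. Remove those values from C, E.
E must be teal (only option left). Eliminate teal elsewhere: C.
So C = pink.

pink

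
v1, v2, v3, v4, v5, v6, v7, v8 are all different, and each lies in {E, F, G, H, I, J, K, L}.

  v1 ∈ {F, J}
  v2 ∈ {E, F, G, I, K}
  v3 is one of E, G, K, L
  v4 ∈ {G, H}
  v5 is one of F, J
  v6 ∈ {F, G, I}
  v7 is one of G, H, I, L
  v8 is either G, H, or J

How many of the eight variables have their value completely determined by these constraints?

2

The 2 variables v1 and v5 are confined to {F, J}, which locks those values in; drop them from v2, v6, v8.
The 2 variables v4 and v8 are confined to {G, H}, which locks those values in; drop them from v2, v3, v6, v7.
v6 has just one choice, so v6 = I. Eliminate I elsewhere: v2, v7.
v7 must be L (only option left). Strike L from v3.
Determined: v6=I, v7=L. The other variables each still have more than one consistent value. That makes 2.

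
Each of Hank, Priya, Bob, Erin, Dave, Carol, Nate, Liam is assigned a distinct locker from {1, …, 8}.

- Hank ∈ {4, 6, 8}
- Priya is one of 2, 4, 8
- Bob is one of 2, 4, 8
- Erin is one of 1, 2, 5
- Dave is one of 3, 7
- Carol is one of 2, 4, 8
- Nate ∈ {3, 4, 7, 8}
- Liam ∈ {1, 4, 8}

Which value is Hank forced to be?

6

The 8 variables together cover exactly {1, 2, 3, 4, 5, 6, 7, 8} — 8 values for 8 variables — and 5 appears only in Erin's list, so Erin = 5.
The 7 still-open variables draw from only 7 values {1, 2, 3, 4, 6, 7, 8}, so each is used; only Liam can be 1, hence Liam = 1.
Among the 6 still-open variables, 6 fits only Hank (and all 6 values in {2, 3, 4, 6, 7, 8} must be used), so Hank = 6.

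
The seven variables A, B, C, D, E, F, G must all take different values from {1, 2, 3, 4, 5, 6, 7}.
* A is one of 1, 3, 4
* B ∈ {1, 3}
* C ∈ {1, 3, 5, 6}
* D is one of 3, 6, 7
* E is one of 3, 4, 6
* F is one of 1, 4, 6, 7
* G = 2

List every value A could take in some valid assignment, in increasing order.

1, 3, 4

G must be 2 (only option left).
The 6 still-open variables together cover exactly {1, 3, 4, 5, 6, 7} — 6 values for 6 variables — and 5 appears only in C's list, so C = 5.
No further eliminations apply; A can still be any of 1, 3, 4.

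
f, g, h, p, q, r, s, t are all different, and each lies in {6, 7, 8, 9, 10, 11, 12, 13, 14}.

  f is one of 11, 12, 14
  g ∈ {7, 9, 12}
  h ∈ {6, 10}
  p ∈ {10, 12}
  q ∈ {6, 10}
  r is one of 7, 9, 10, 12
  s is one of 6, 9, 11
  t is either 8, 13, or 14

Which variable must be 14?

f

The 2 variables h and q are confined to {6, 10}, which locks those values in; drop them from p, r, s.
p's domain is down to {12}, so p = 12. Remove 12 from f, g, r.
g and r between them cover only {7, 9} — a naked pair. Remove those values from s.
s's domain is down to {11}, so s = 11. Remove 11 from f.
So 14 goes to f.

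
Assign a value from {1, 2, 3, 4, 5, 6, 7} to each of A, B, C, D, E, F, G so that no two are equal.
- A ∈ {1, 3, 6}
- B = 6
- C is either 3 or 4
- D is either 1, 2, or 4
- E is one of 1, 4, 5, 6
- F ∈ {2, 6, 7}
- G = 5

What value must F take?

7

B must be 6 (only option left). Remove 6 from A, E, F.
G's domain is down to {5}, so G = 5. Eliminate 5 elsewhere: E.
The 5 still-open variables together cover exactly {1, 2, 3, 4, 7} — 5 values for 5 variables — and 7 appears only in F's list, so F = 7.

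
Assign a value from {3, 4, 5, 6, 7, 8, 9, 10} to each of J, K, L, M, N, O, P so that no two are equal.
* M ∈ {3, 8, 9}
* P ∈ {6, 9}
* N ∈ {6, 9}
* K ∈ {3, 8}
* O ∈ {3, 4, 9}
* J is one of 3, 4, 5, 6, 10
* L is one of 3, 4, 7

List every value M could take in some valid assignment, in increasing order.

3, 8

The 2 variables N and P are confined to {6, 9}, which locks those values in; drop them from J, M, O.
K and M share exactly the 2 values {3, 8}; by pigeonhole those values go to them, so strike 3, 8 from J, L, O.
That leaves O = 4. Eliminate 4 elsewhere: J, L.
L has just one choice, so L = 7.
No further eliminations apply; M can still be any of 3, 8.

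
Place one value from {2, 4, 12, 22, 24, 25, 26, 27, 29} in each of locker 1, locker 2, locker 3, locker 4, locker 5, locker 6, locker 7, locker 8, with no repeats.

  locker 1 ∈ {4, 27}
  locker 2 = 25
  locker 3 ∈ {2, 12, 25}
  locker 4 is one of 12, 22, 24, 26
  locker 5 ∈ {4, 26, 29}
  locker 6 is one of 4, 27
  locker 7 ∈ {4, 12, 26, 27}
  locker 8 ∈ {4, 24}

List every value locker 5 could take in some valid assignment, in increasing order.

locker 2 has just one choice, so locker 2 = 25. So locker 3 can't be 25.
locker 1 and locker 6 between them cover only {4, 27} — a naked pair. Remove those values from locker 5, locker 7, locker 8.
locker 8 has just one choice, so locker 8 = 24. Eliminate 24 elsewhere: locker 4.
No further eliminations apply; locker 5 can still be any of 26, 29.

26, 29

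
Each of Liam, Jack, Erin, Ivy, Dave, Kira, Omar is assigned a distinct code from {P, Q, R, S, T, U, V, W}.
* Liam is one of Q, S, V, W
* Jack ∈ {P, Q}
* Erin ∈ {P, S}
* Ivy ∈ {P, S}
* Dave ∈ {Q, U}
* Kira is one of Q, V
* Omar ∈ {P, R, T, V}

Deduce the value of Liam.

W

Erin and Ivy share exactly the 2 values {P, S}; by pigeonhole those values go to them, so strike P, S from Liam, Jack, Omar.
That leaves Jack = Q. Eliminate Q elsewhere: Liam, Dave, Kira.
Dave must be U (only option left).
That leaves Kira = V. Eliminate V elsewhere: Liam, Omar.
So Liam = W.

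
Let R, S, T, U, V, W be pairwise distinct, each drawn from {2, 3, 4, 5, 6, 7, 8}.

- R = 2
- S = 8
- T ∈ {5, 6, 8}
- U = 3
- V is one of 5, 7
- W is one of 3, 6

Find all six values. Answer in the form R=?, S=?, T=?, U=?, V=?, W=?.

R=2, S=8, T=5, U=3, V=7, W=6

R has just one choice, so R = 2.
S has just one choice, so S = 8. Strike 8 from T.
U has just one choice, so U = 3. Strike 3 from W.
W must be 6 (only option left). Eliminate 6 elsewhere: T.
T has just one choice, so T = 5. So V can't be 5.
V must be 7 (only option left).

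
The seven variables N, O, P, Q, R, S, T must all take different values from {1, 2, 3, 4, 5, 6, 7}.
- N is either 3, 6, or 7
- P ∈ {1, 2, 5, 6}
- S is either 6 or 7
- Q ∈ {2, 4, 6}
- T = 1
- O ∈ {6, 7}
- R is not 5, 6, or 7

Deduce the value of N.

T has just one choice, so T = 1. So P, R can't be 1.
Among the 6 still-open variables, 5 fits only P (and all 6 values in {2, 3, 4, 5, 6, 7} must be used), so P = 5.
O and S between them cover only {6, 7} — a naked pair. Remove those values from N, Q.
So N = 3.

3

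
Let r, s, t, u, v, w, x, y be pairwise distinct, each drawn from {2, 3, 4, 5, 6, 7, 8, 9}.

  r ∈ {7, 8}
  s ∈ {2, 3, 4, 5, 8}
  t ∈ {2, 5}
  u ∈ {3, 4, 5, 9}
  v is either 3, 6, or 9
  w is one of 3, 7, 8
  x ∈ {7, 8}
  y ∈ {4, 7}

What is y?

4

Among the 8 variables, 6 fits only v (and all 8 values in {2, 3, 4, 5, 6, 7, 8, 9} must be used), so v = 6.
The 7 still-open variables draw from only 7 values {2, 3, 4, 5, 7, 8, 9}, so each is used; only u can be 9, hence u = 9.
r and x share exactly the 2 values {7, 8}; by pigeonhole those values go to them, so strike 7, 8 from s, w, y.
So y = 4.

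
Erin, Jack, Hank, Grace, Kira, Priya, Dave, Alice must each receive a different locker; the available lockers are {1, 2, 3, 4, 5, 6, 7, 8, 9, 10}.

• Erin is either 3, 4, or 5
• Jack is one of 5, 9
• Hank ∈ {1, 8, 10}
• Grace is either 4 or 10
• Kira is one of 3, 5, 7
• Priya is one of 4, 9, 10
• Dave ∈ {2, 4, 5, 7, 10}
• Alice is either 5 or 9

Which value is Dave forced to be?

Jack and Alice between them cover only {5, 9} — a naked pair. Remove those values from Erin, Kira, Priya, Dave.
The 2 variables Grace and Priya are confined to {4, 10}, which locks those values in; drop them from Erin, Hank, Dave.
That leaves Erin = 3. Eliminate 3 elsewhere: Kira.
Kira's domain is down to {7}, so Kira = 7. Remove 7 from Dave.
So Dave = 2.

2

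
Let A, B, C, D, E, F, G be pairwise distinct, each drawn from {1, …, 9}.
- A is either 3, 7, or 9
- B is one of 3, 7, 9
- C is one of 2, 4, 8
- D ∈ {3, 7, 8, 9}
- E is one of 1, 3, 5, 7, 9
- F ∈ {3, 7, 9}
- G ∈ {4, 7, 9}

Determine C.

2

A, B, F share exactly the 3 values {3, 7, 9}; by pigeonhole those values go to them, so strike 3, 7, 9 from D, E, G.
D's domain is down to {8}, so D = 8. Remove 8 from C.
G's domain is down to {4}, so G = 4. Strike 4 from C.
So C = 2.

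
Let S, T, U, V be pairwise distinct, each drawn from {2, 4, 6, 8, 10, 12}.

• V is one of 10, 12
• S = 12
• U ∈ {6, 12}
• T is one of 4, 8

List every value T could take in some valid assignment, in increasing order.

S has just one choice, so S = 12. Eliminate 12 elsewhere: U, V.
That leaves U = 6.
That leaves V = 10.
No further eliminations apply; T can still be any of 4, 8.

4, 8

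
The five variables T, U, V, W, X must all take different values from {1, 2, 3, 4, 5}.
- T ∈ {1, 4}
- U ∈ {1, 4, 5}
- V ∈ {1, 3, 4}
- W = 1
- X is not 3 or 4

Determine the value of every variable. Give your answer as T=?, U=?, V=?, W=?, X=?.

T=4, U=5, V=3, W=1, X=2

W must be 1 (only option left). Eliminate 1 elsewhere: T, U, V, X.
That leaves T = 4. Strike 4 from U, V.
U must be 5 (only option left). Remove 5 from X.
V's domain is down to {3}, so V = 3.
X's domain is down to {2}, so X = 2.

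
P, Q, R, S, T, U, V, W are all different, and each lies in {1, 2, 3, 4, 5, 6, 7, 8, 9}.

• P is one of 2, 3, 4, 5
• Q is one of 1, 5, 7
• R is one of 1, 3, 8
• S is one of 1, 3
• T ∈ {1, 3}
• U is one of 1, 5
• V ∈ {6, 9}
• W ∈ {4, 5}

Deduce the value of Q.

The 2 variables S and T are confined to {1, 3}, which locks those values in; drop them from P, Q, R, U.
R's domain is down to {8}, so R = 8.
U's domain is down to {5}, so U = 5. Strike 5 from P, Q, W.
So Q = 7.

7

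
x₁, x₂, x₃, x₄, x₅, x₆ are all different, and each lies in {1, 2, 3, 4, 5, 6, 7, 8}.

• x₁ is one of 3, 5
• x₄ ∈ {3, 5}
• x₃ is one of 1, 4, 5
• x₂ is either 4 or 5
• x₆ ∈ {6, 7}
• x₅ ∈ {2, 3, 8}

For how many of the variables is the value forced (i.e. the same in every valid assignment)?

The 2 variables x₁ and x₄ are confined to {3, 5}, which locks those values in; drop them from x₂, x₃, x₅.
x₂ has just one choice, so x₂ = 4. Eliminate 4 elsewhere: x₃.
x₃'s domain is down to {1}, so x₃ = 1.
Determined: x₂=4, x₃=1. The other variables each still have more than one consistent value. That makes 2.

2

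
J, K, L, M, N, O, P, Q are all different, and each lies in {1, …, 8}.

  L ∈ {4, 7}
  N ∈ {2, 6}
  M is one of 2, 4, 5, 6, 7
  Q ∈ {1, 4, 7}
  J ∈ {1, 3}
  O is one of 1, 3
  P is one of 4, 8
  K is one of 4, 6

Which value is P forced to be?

8

The 8 variables draw from only 8 values {1, 2, 3, 4, 5, 6, 7, 8}, so each is used; only M can be 5, hence M = 5.
The 7 still-open variables draw from only 7 values {1, 2, 3, 4, 6, 7, 8}, so each is used; only N can be 2, hence N = 2.
The 6 still-open variables together cover exactly {1, 3, 4, 6, 7, 8} — 6 values for 6 variables — and 6 appears only in K's list, so K = 6.
Among the 5 still-open variables, 8 fits only P (and all 5 values in {1, 3, 4, 7, 8} must be used), so P = 8.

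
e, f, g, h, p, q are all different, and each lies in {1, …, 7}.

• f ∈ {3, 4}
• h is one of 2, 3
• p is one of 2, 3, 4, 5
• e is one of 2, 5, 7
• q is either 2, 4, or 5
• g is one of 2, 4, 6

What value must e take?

7

The 6 variables draw from only 6 values {2, 3, 4, 5, 6, 7}, so each is used; only g can be 6, hence g = 6.
Among the 5 still-open variables, 7 fits only e (and all 5 values in {2, 3, 4, 5, 7} must be used), so e = 7.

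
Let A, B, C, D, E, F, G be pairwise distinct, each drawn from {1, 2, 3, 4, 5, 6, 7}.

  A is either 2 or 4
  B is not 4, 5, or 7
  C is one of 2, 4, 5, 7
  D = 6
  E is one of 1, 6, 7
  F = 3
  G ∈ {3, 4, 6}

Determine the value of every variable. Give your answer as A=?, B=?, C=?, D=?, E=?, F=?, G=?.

A=2, B=1, C=5, D=6, E=7, F=3, G=4

D has just one choice, so D = 6. Remove 6 from B, E, G.
F has just one choice, so F = 3. So B, G can't be 3.
G must be 4 (only option left). Eliminate 4 elsewhere: A, C.
That leaves A = 2. So B, C can't be 2.
B's domain is down to {1}, so B = 1. Eliminate 1 elsewhere: E.
E must be 7 (only option left). So C can't be 7.
That leaves C = 5.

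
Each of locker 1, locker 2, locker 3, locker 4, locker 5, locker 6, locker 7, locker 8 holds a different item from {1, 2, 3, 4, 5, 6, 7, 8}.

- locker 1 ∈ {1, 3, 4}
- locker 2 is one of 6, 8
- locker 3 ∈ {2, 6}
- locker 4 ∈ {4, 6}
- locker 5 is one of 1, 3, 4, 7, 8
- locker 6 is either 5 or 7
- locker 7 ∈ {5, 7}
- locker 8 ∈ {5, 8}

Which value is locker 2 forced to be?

6

The 8 variables together cover exactly {1, 2, 3, 4, 5, 6, 7, 8} — 8 values for 8 variables — and 2 appears only in locker 3's list, so locker 3 = 2.
locker 6 and locker 7 between them cover only {5, 7} — a naked pair. Remove those values from locker 5, locker 8.
locker 8's domain is down to {8}, so locker 8 = 8. So locker 2, locker 5 can't be 8.
So locker 2 = 6.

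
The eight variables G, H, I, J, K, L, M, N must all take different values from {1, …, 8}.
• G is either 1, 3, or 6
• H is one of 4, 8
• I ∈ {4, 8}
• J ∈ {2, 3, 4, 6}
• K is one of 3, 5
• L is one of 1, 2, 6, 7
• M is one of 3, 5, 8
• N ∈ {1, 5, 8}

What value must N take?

The 8 variables draw from only 8 values {1, 2, 3, 4, 5, 6, 7, 8}, so each is used; only L can be 7, hence L = 7.
Among the 7 still-open variables, 2 fits only J (and all 7 values in {1, 2, 3, 4, 5, 6, 8} must be used), so J = 2.
The 6 still-open variables draw from only 6 values {1, 3, 4, 5, 6, 8}, so each is used; only G can be 6, hence G = 6.
The 5 still-open variables draw from only 5 values {1, 3, 4, 5, 8}, so each is used; only N can be 1, hence N = 1.

1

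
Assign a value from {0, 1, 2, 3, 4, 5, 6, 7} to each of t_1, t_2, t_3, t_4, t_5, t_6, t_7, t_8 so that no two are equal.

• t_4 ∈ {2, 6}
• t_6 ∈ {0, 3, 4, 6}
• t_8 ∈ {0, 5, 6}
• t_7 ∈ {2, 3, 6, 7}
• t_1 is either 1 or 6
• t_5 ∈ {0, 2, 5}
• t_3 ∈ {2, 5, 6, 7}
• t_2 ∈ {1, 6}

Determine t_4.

2

Among the 8 variables, 4 fits only t_6 (and all 8 values in {0, 1, 2, 3, 4, 5, 6, 7} must be used), so t_6 = 4.
The 7 still-open variables draw from only 7 values {0, 1, 2, 3, 5, 6, 7}, so each is used; only t_7 can be 3, hence t_7 = 3.
The 6 still-open variables together cover exactly {0, 1, 2, 5, 6, 7} — 6 values for 6 variables — and 7 appears only in t_3's list, so t_3 = 7.
t_1 and t_2 between them cover only {1, 6} — a naked pair. Remove those values from t_4, t_8.
So t_4 = 2.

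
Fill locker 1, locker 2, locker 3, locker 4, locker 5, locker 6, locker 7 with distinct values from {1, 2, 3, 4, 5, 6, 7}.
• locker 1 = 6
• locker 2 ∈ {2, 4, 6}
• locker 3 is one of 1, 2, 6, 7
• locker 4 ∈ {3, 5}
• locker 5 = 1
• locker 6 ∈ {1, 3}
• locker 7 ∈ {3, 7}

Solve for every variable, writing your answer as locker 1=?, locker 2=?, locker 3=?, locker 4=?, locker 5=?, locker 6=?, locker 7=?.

locker 1=6, locker 2=4, locker 3=2, locker 4=5, locker 5=1, locker 6=3, locker 7=7

locker 1's domain is down to {6}, so locker 1 = 6. Strike 6 from locker 2, locker 3.
That leaves locker 5 = 1. So locker 3, locker 6 can't be 1.
locker 6 must be 3 (only option left). So locker 4, locker 7 can't be 3.
That leaves locker 7 = 7. Eliminate 7 elsewhere: locker 3.
locker 3 has just one choice, so locker 3 = 2. Remove 2 from locker 2.
locker 4's domain is down to {5}, so locker 4 = 5.
locker 2 has just one choice, so locker 2 = 4.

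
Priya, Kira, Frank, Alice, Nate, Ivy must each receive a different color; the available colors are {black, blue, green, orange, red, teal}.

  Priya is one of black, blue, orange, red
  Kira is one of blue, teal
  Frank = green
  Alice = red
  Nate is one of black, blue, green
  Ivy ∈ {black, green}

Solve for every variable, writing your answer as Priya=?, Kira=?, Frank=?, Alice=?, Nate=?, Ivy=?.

Frank's domain is down to {green}, so Frank = green. So Nate, Ivy can't be green.
Alice's domain is down to {red}, so Alice = red. Strike red from Priya.
That leaves Ivy = black. Remove black from Priya, Nate.
That leaves Nate = blue. Strike blue from Priya, Kira.
Priya has just one choice, so Priya = orange.
That leaves Kira = teal.

Priya=orange, Kira=teal, Frank=green, Alice=red, Nate=blue, Ivy=black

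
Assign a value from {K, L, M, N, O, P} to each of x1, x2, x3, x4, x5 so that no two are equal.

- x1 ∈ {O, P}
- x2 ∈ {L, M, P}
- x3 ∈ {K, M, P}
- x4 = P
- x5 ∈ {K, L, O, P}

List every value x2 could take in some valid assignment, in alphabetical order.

L, M

x4 has just one choice, so x4 = P. Eliminate P elsewhere: x1, x2, x3, x5.
x1 must be O (only option left). Strike O from x5.
No further eliminations apply; x2 can still be any of L, M.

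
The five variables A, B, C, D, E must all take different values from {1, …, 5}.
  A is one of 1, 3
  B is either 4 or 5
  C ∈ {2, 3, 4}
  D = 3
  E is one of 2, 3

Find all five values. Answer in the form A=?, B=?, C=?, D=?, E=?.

D's domain is down to {3}, so D = 3. Eliminate 3 elsewhere: A, C, E.
That leaves E = 2. Eliminate 2 elsewhere: C.
A has just one choice, so A = 1.
C's domain is down to {4}, so C = 4. Remove 4 from B.
B's domain is down to {5}, so B = 5.

A=1, B=5, C=4, D=3, E=2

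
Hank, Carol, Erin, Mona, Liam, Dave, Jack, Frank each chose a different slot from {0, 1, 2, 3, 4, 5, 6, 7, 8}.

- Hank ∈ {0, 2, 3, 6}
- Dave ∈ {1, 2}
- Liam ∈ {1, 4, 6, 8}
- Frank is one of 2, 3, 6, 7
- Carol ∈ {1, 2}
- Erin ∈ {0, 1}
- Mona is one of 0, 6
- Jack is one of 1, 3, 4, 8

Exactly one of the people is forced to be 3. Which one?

The 8 variables together cover exactly {0, 1, 2, 3, 4, 6, 7, 8} — 8 values for 8 variables — and 7 appears only in Frank's list, so Frank = 7.
Carol and Dave between them cover only {1, 2} — a naked pair. Remove those values from Hank, Erin, Liam, Jack.
Erin's domain is down to {0}, so Erin = 0. Eliminate 0 elsewhere: Hank, Mona.
Mona must be 6 (only option left). So Hank, Liam can't be 6.
So 3 goes to Hank.

Hank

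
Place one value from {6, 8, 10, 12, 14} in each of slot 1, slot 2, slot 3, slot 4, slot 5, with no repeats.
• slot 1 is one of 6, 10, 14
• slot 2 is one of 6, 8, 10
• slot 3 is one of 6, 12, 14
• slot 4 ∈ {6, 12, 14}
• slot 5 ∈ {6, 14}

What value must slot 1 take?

10

The 5 variables draw from only 5 values {6, 8, 10, 12, 14}, so each is used; only slot 2 can be 8, hence slot 2 = 8.
Among the 4 still-open variables, 10 fits only slot 1 (and all 4 values in {6, 10, 12, 14} must be used), so slot 1 = 10.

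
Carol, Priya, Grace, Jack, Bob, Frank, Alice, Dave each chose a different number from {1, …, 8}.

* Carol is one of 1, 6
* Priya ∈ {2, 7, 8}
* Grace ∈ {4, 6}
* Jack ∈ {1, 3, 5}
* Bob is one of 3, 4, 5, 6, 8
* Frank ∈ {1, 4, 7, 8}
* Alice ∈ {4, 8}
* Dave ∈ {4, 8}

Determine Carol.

1

The 8 variables together cover exactly {1, 2, 3, 4, 5, 6, 7, 8} — 8 values for 8 variables — and 2 appears only in Priya's list, so Priya = 2.
The 7 still-open variables together cover exactly {1, 3, 4, 5, 6, 7, 8} — 7 values for 7 variables — and 7 appears only in Frank's list, so Frank = 7.
Alice and Dave between them cover only {4, 8} — a naked pair. Remove those values from Grace, Bob.
Grace's domain is down to {6}, so Grace = 6. Remove 6 from Carol, Bob.
So Carol = 1.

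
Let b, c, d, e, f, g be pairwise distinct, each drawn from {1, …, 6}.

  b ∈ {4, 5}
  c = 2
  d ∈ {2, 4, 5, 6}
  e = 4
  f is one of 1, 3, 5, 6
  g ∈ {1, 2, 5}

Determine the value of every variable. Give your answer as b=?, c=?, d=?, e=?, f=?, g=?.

b=5, c=2, d=6, e=4, f=3, g=1

c must be 2 (only option left). So d, g can't be 2.
e has just one choice, so e = 4. Remove 4 from b, d.
b has just one choice, so b = 5. Eliminate 5 elsewhere: d, f, g.
d's domain is down to {6}, so d = 6. Remove 6 from f.
g must be 1 (only option left). Eliminate 1 elsewhere: f.
f has just one choice, so f = 3.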